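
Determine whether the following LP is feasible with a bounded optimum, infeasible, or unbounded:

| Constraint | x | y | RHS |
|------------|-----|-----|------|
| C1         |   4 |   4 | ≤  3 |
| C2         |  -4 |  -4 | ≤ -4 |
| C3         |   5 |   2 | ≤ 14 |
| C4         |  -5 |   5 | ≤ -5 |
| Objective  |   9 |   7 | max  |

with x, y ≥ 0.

Infeasible (no feasible solution exists)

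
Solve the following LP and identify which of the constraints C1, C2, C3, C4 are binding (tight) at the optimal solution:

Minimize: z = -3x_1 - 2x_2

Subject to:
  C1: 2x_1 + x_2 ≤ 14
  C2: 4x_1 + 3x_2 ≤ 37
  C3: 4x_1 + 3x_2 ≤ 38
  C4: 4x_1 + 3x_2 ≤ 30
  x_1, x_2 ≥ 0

At x_1 = 6, x_2 = 2, compute slack b - a·x for each constraint:
  C1: 14 − 14 = 0  (binding)
  C2: 37 − 30 = 7  (slack)
  C3: 38 − 30 = 8  (slack)
  C4: 30 − 30 = 0  (binding)

Optimal: x_1 = 6, x_2 = 2
Binding: C1, C4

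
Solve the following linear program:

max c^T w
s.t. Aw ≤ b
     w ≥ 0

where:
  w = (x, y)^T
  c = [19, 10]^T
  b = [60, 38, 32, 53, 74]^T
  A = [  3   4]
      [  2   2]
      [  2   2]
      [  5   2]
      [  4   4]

Evaluate the objective at each vertex of the feasible region:
  z(0, 0) = 0
  z(10.6, 0) = 201.4
  z(7, 9) = 223  ←
  z(4, 12) = 196
  z(0, 15) = 150
The maximum is at x = 7, y = 9.

x = 7, y = 9, z = 223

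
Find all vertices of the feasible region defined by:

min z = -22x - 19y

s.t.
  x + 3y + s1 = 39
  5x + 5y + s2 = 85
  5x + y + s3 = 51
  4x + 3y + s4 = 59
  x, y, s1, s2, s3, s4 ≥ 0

(0, 0), (10.2, 0), (8.545, 8.273), (8, 9), (6, 11), (0, 13)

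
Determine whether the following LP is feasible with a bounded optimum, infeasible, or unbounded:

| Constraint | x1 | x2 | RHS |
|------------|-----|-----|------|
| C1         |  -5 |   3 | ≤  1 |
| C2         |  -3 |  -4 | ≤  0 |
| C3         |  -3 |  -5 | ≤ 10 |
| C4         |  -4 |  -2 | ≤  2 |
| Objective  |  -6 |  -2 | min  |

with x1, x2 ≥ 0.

Unbounded (objective can decrease without bound)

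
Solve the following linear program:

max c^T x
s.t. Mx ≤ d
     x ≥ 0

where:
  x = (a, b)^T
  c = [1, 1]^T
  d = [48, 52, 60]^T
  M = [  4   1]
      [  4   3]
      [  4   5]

Evaluate the objective at each vertex of the feasible region:
  z(0, 0) = 0
  z(12, 0) = 12
  z(11.5, 2) = 13.5
  z(10, 4) = 14  ←
  z(0, 12) = 12
The maximum is at a = 10, b = 4.

a = 10, b = 4, z = 14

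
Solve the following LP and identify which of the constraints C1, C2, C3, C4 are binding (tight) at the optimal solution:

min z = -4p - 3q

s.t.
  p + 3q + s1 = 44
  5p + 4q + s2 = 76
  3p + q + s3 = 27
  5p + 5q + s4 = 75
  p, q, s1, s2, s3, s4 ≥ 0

At p = 6, q = 9, compute slack b - a·x for each constraint:
  C1: 44 − 33 = 11  (slack)
  C2: 76 − 66 = 10  (slack)
  C3: 27 − 27 = 0  (binding)
  C4: 75 − 75 = 0  (binding)

Optimal: p = 6, q = 9
Binding: C3, C4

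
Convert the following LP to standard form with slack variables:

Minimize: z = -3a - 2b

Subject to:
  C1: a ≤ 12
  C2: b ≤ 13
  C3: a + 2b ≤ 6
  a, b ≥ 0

min z = -3a - 2b

s.t.
  a + s1 = 12
  b + s2 = 13
  a + 2b + s3 = 6
  a, b, s1, s2, s3 ≥ 0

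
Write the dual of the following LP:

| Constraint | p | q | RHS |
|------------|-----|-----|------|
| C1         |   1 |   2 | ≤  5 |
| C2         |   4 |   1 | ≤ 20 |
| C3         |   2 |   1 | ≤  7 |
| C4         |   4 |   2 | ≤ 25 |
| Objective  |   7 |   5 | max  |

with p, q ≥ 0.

Primal max cᵀx s.t. Ax ≤ b, x ≥ 0  →  Dual min bᵀy s.t. Aᵀy ≥ c, y ≥ 0.

Minimize: z = 5y1 + 20y2 + 7y3 + 25y4

Subject to:
  y1 + 4y2 + 2y3 + 4y4 ≥ 7
  2y1 + y2 + y3 + 2y4 ≥ 5
  y1, y2, y3, y4 ≥ 0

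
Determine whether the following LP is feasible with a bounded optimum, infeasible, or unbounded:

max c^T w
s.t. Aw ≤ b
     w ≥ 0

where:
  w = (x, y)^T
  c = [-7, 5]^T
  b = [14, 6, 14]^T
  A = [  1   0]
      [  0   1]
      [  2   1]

Feasible with a bounded optimal solution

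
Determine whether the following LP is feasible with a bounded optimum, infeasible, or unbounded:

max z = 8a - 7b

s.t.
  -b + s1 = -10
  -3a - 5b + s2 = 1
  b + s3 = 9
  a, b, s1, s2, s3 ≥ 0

Infeasible (no feasible solution exists)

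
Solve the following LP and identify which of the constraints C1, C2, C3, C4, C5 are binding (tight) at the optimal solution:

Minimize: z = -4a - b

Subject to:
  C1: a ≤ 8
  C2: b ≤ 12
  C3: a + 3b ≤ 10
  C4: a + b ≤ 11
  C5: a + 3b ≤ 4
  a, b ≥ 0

At a = 4, b = 0, compute slack b - a·x for each constraint:
  C1: 8 − 4 = 4  (slack)
  C2: 12 − 0 = 12  (slack)
  C3: 10 − 4 = 6  (slack)
  C4: 11 − 4 = 7  (slack)
  C5: 4 − 4 = 0  (binding)

Optimal: a = 4, b = 0
Binding: C5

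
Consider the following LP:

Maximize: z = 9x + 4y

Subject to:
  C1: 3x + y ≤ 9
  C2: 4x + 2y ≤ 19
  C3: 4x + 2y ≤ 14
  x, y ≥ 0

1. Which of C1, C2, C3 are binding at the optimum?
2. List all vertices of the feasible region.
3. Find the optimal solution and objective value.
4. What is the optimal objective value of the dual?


1. C1, C3
2. (0, 0), (3, 0), (2, 3), (0, 7)
3. x = 2, y = 3, z = 30
4. 30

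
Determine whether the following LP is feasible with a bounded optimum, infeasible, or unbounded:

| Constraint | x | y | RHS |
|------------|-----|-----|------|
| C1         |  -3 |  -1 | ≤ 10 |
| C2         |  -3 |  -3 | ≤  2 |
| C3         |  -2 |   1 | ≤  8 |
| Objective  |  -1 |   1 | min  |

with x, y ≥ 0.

Unbounded (objective can decrease without bound)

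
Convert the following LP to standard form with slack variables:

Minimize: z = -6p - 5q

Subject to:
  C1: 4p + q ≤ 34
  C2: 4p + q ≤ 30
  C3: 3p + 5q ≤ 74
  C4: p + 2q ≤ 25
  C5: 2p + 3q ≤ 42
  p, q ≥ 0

min z = -6p - 5q

s.t.
  4p + q + s1 = 34
  4p + q + s2 = 30
  3p + 5q + s3 = 74
  p + 2q + s4 = 25
  2p + 3q + s5 = 42
  p, q, s1, s2, s3, s4, s5 ≥ 0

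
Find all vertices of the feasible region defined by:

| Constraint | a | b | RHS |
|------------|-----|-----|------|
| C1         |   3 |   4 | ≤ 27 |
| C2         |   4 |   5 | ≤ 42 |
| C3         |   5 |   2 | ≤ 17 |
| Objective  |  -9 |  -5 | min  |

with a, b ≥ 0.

(0, 0), (3.4, 0), (1, 6), (0, 6.75)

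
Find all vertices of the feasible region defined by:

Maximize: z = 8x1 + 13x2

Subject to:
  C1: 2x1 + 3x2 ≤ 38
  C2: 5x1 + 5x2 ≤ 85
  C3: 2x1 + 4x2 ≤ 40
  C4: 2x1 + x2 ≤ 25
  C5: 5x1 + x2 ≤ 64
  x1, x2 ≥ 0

(0, 0), (12.5, 0), (10, 5), (0, 10)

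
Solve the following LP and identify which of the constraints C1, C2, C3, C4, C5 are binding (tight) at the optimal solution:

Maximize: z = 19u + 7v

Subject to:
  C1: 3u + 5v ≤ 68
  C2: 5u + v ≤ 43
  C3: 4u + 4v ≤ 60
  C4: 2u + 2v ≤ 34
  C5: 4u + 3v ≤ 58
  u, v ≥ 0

At u = 7, v = 8, compute slack b - a·x for each constraint:
  C1: 68 − 61 = 7  (slack)
  C2: 43 − 43 = 0  (binding)
  C3: 60 − 60 = 0  (binding)
  C4: 34 − 30 = 4  (slack)
  C5: 58 − 52 = 6  (slack)

Optimal: u = 7, v = 8
Binding: C2, C3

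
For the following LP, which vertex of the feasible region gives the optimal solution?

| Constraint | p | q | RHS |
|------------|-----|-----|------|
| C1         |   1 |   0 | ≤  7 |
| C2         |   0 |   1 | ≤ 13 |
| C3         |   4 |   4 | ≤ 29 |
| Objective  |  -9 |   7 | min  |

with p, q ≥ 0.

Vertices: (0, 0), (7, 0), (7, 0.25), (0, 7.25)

Evaluate the objective at each vertex of the feasible region:
  z(0, 0) = 0
  z(7, 0) = -63  ←
  z(7, 0.25) = -61.25
  z(0, 7.25) = 50.75
The minimum is at p = 7, q = 0.

(7, 0)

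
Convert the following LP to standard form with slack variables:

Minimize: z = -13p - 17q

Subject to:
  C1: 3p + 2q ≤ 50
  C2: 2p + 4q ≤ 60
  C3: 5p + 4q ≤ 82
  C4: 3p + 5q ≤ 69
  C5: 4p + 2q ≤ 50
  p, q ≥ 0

min z = -13p - 17q

s.t.
  3p + 2q + s1 = 50
  2p + 4q + s2 = 60
  5p + 4q + s3 = 82
  3p + 5q + s4 = 69
  4p + 2q + s5 = 50
  p, q, s1, s2, s3, s4, s5 ≥ 0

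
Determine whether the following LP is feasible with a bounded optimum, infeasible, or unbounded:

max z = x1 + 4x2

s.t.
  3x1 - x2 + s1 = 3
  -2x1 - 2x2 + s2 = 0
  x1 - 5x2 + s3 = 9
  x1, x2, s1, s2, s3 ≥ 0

Unbounded (objective can increase without bound)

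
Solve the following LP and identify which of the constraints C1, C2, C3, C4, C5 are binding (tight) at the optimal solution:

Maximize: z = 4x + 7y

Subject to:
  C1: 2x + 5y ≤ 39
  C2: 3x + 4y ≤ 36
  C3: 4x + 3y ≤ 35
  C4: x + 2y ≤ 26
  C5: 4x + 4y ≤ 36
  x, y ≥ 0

At x = 2, y = 7, compute slack b - a·x for each constraint:
  C1: 39 − 39 = 0  (binding)
  C2: 36 − 34 = 2  (slack)
  C3: 35 − 29 = 6  (slack)
  C4: 26 − 16 = 10  (slack)
  C5: 36 − 36 = 0  (binding)

Optimal: x = 2, y = 7
Binding: C1, C5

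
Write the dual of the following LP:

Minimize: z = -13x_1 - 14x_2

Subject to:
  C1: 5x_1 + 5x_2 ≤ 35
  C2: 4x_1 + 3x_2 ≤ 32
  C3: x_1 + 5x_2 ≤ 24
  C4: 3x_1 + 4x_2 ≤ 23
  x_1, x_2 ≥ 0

Primal min cᵀx s.t. Ax ≤ b, x ≥ 0  →  Dual max −bᵀy s.t. Aᵀy ≥ −c, y ≥ 0.

Maximize: z = -35y1 - 32y2 - 24y3 - 23y4

Subject to:
  5y1 + 4y2 + y3 + 3y4 ≥ 13
  5y1 + 3y2 + 5y3 + 4y4 ≥ 14
  y1, y2, y3, y4 ≥ 0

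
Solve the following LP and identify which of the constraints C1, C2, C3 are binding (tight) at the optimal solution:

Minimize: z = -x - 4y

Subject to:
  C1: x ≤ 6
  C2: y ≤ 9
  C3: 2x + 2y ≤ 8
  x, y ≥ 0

At x = 0, y = 4, compute slack b - a·x for each constraint:
  C1: 6 − 0 = 6  (slack)
  C2: 9 − 4 = 5  (slack)
  C3: 8 − 8 = 0  (binding)

Optimal: x = 0, y = 4
Binding: C3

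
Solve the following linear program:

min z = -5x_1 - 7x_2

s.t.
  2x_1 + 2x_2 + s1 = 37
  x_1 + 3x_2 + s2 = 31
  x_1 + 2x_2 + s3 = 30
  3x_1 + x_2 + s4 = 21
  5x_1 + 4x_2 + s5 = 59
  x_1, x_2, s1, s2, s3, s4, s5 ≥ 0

Evaluate the objective at each vertex of the feasible region:
  z(0, 0) = 0
  z(7, 0) = -35
  z(4, 9) = -83  ←
  z(0, 10.33) = -72.33
The minimum is at x_1 = 4, x_2 = 9.

x_1 = 4, x_2 = 9, z = -83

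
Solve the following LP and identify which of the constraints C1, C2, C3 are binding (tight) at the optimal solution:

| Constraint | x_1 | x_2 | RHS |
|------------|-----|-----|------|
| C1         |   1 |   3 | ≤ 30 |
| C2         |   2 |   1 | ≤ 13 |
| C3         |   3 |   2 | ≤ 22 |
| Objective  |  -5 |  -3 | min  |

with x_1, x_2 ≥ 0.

At x_1 = 4, x_2 = 5, compute slack b - a·x for each constraint:
  C1: 30 − 19 = 11  (slack)
  C2: 13 − 13 = 0  (binding)
  C3: 22 − 22 = 0  (binding)

Optimal: x_1 = 4, x_2 = 5
Binding: C2, C3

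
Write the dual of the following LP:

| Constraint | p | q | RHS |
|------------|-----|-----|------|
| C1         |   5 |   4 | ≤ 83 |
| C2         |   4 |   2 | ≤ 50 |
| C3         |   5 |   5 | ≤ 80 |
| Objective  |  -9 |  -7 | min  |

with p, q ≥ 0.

Primal min cᵀx s.t. Ax ≤ b, x ≥ 0  →  Dual max −bᵀy s.t. Aᵀy ≥ −c, y ≥ 0.

Maximize: z = -83y1 - 50y2 - 80y3

Subject to:
  5y1 + 4y2 + 5y3 ≥ 9
  4y1 + 2y2 + 5y3 ≥ 7
  y1, y2, y3 ≥ 0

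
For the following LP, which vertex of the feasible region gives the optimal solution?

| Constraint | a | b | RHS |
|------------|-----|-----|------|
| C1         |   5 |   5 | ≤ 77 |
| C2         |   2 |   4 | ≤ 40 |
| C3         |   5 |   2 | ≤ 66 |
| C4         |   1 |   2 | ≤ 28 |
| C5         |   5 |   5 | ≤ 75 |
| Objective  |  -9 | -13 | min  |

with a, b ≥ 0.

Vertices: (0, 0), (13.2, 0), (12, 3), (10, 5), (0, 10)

Evaluate the objective at each vertex of the feasible region:
  z(0, 0) = 0
  z(13.2, 0) = -118.8
  z(12, 3) = -147
  z(10, 5) = -155  ←
  z(0, 10) = -130
The minimum is at a = 10, b = 5.

(10, 5)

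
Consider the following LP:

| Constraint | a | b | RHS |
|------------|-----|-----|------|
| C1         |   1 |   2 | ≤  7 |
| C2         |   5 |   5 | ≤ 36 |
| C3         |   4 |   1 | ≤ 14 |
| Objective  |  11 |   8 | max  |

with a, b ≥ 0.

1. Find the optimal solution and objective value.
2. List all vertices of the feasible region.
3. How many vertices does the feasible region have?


1. a = 3, b = 2, z = 49
2. (0, 0), (3.5, 0), (3, 2), (0, 3.5)
3. 4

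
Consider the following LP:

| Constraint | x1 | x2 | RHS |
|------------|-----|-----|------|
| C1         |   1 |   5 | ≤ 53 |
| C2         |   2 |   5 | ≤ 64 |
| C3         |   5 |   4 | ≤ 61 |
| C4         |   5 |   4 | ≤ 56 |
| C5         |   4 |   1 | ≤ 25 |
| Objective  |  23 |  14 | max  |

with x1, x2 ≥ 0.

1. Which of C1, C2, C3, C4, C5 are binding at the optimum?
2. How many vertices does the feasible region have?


1. C4, C5
2. 5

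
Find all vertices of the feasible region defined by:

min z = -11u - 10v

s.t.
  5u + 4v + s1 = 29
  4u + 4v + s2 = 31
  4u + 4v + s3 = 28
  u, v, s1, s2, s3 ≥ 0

(0, 0), (5.8, 0), (1, 6), (0, 7)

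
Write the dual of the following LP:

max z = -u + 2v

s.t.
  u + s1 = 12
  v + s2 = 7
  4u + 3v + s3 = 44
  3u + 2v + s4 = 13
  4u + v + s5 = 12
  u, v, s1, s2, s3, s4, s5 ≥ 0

Primal max cᵀx s.t. Ax ≤ b, x ≥ 0  →  Dual min bᵀy s.t. Aᵀy ≥ c, y ≥ 0.

Minimize: z = 12y1 + 7y2 + 44y3 + 13y4 + 12y5

Subject to:
  y1 + 4y3 + 3y4 + 4y5 ≥ -1
  y2 + 3y3 + 2y4 + y5 ≥ 2
  y1, y2, y3, y4, y5 ≥ 0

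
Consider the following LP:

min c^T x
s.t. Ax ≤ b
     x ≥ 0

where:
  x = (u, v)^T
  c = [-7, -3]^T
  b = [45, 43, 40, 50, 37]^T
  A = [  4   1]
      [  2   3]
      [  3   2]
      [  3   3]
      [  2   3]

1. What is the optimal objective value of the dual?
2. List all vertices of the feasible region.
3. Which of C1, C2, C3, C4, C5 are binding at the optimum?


1. -85
2. (0, 0), (11.25, 0), (10, 5), (9.2, 6.2), (0, 12.33)
3. C1, C3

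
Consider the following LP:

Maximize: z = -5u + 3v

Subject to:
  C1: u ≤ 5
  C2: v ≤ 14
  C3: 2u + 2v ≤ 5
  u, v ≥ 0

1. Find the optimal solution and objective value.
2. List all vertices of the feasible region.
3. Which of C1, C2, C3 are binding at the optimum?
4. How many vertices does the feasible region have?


1. u = 0, v = 2.5, z = 7.5
2. (0, 0), (2.5, 0), (0, 2.5)
3. C3
4. 3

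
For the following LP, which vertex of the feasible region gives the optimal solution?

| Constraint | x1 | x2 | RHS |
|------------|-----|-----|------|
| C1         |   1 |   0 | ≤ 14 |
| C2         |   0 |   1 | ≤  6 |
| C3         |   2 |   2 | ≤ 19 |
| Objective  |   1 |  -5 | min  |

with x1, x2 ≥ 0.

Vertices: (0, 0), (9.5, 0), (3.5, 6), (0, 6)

Evaluate the objective at each vertex of the feasible region:
  z(0, 0) = 0
  z(9.5, 0) = 9.5
  z(3.5, 6) = -26.5
  z(0, 6) = -30  ←
The minimum is at x1 = 0, x2 = 6.

(0, 6)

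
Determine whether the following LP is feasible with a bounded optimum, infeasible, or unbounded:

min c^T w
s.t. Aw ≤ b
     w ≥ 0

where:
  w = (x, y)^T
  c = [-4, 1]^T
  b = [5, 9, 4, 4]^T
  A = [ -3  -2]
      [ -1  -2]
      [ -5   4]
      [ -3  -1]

Unbounded (objective can decrease without bound)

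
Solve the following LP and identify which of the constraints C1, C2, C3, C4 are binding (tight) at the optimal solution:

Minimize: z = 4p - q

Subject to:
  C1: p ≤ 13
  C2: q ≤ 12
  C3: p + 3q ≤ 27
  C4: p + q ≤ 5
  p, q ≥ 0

At p = 0, q = 5, compute slack b - a·x for each constraint:
  C1: 13 − 0 = 13  (slack)
  C2: 12 − 5 = 7  (slack)
  C3: 27 − 15 = 12  (slack)
  C4: 5 − 5 = 0  (binding)

Optimal: p = 0, q = 5
Binding: C4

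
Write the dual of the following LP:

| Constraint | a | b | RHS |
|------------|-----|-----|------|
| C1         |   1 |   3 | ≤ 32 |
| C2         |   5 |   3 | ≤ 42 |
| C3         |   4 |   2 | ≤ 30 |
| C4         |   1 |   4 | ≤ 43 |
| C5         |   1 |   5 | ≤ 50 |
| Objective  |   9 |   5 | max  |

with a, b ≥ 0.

Primal max cᵀx s.t. Ax ≤ b, x ≥ 0  →  Dual min bᵀy s.t. Aᵀy ≥ c, y ≥ 0.

Minimize: z = 32y1 + 42y2 + 30y3 + 43y4 + 50y5

Subject to:
  y1 + 5y2 + 4y3 + y4 + y5 ≥ 9
  3y1 + 3y2 + 2y3 + 4y4 + 5y5 ≥ 5
  y1, y2, y3, y4, y5 ≥ 0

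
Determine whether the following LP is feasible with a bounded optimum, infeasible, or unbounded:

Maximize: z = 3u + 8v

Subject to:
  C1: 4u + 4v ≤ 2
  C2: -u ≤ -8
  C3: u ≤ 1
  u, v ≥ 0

Infeasible (no feasible solution exists)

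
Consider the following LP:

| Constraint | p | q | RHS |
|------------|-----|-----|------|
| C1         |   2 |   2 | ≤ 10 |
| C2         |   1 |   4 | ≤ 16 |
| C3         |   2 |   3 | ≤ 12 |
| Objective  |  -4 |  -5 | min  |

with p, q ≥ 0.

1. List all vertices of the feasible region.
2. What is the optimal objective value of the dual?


1. (0, 0), (5, 0), (3, 2), (0, 4)
2. -22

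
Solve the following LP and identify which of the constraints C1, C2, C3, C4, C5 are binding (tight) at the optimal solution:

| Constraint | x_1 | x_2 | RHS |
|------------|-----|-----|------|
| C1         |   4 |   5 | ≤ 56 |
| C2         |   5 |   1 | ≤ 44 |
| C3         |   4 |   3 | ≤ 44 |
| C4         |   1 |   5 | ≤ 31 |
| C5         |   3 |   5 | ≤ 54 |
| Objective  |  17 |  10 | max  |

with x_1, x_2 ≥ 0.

At x_1 = 8, x_2 = 4, compute slack b - a·x for each constraint:
  C1: 56 − 52 = 4  (slack)
  C2: 44 − 44 = 0  (binding)
  C3: 44 − 44 = 0  (binding)
  C4: 31 − 28 = 3  (slack)
  C5: 54 − 44 = 10  (slack)

Optimal: x_1 = 8, x_2 = 4
Binding: C2, C3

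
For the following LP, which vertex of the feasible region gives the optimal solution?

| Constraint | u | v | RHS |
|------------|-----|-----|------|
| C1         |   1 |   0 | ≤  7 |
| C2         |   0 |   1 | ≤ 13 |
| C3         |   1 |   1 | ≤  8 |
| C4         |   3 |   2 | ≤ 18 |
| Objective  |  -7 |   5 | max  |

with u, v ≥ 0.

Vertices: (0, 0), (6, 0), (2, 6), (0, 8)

Evaluate the objective at each vertex of the feasible region:
  z(0, 0) = 0
  z(6, 0) = -42
  z(2, 6) = 16
  z(0, 8) = 40  ←
The maximum is at u = 0, v = 8.

(0, 8)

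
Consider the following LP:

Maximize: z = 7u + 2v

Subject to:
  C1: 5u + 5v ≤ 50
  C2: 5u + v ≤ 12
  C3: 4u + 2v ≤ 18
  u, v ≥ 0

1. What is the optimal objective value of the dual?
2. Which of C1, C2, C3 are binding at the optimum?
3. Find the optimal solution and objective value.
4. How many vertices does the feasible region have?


1. 21
2. C2, C3
3. u = 1, v = 7, z = 21
4. 4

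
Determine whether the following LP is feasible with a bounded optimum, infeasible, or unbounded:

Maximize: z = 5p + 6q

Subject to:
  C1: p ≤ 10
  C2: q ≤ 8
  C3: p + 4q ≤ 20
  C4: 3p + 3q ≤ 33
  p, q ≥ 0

Feasible with a bounded optimal solution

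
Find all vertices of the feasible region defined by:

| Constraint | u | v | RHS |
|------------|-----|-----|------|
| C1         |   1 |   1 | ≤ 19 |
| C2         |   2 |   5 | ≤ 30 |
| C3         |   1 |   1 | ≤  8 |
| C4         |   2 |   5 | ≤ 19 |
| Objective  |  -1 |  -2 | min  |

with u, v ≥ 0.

(0, 0), (8, 0), (7, 1), (0, 3.8)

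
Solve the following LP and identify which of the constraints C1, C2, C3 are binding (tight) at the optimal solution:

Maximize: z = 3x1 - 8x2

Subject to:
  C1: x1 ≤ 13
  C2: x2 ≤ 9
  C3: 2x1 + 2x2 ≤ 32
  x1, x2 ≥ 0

At x1 = 13, x2 = 0, compute slack b - a·x for each constraint:
  C1: 13 − 13 = 0  (binding)
  C2: 9 − 0 = 9  (slack)
  C3: 32 − 26 = 6  (slack)

Optimal: x1 = 13, x2 = 0
Binding: C1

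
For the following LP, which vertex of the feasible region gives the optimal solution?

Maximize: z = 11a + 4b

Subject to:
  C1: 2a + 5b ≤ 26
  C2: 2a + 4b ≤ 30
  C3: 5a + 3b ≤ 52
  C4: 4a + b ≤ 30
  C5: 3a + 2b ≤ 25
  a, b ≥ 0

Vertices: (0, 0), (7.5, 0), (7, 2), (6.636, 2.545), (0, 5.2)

Evaluate the objective at each vertex of the feasible region:
  z(0, 0) = 0
  z(7.5, 0) = 82.5
  z(7, 2) = 85  ←
  z(6.636, 2.545) = 83.18
  z(0, 5.2) = 20.8
The maximum is at a = 7, b = 2.

(7, 2)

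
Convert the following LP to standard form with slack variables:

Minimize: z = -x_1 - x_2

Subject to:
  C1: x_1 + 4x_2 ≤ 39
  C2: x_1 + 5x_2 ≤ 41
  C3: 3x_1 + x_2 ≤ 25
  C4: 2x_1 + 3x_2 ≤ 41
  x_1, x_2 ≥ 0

min z = -x_1 - x_2

s.t.
  x_1 + 4x_2 + s1 = 39
  x_1 + 5x_2 + s2 = 41
  3x_1 + x_2 + s3 = 25
  2x_1 + 3x_2 + s4 = 41
  x_1, x_2, s1, s2, s3, s4 ≥ 0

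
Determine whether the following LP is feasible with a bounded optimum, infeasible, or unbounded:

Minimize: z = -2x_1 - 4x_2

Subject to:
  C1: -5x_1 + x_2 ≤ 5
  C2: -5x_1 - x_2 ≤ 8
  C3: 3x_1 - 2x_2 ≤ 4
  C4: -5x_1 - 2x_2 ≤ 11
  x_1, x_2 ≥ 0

Unbounded (objective can decrease without bound)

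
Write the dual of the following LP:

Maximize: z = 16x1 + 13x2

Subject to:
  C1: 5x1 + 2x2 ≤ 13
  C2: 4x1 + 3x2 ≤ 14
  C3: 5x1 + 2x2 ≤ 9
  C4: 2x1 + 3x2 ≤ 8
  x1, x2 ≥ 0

Primal max cᵀx s.t. Ax ≤ b, x ≥ 0  →  Dual min bᵀy s.t. Aᵀy ≥ c, y ≥ 0.

Minimize: z = 13y1 + 14y2 + 9y3 + 8y4

Subject to:
  5y1 + 4y2 + 5y3 + 2y4 ≥ 16
  2y1 + 3y2 + 2y3 + 3y4 ≥ 13
  y1, y2, y3, y4 ≥ 0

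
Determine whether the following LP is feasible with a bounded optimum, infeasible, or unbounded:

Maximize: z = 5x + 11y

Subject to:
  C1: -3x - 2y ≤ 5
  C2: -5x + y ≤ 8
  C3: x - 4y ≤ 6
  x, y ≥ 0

Unbounded (objective can increase without bound)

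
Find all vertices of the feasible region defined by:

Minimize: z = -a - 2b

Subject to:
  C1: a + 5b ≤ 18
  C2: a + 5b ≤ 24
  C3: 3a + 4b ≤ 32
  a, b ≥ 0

(0, 0), (10.67, 0), (8, 2), (0, 3.6)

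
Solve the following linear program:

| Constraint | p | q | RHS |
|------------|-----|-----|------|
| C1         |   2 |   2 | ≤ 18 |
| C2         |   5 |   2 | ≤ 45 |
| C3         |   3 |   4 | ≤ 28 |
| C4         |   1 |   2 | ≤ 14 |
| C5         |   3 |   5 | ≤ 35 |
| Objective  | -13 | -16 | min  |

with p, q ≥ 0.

Evaluate the objective at each vertex of the feasible region:
  z(0, 0) = 0
  z(9, 0) = -117
  z(8, 1) = -120  ←
  z(0, 7) = -112
The minimum is at p = 8, q = 1.

p = 8, q = 1, z = -120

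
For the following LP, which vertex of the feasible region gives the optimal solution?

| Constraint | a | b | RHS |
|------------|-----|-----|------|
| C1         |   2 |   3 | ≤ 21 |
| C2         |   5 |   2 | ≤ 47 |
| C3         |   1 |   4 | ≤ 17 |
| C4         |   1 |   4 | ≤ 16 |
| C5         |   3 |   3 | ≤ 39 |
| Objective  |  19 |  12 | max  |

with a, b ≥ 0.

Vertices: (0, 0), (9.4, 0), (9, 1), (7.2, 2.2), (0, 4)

Evaluate the objective at each vertex of the feasible region:
  z(0, 0) = 0
  z(9.4, 0) = 178.6
  z(9, 1) = 183  ←
  z(7.2, 2.2) = 163.2
  z(0, 4) = 48
The maximum is at a = 9, b = 1.

(9, 1)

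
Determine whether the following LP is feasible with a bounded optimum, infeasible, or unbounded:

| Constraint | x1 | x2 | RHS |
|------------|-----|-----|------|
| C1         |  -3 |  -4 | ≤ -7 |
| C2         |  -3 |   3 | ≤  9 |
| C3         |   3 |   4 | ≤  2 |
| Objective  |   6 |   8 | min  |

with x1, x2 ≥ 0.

Infeasible (no feasible solution exists)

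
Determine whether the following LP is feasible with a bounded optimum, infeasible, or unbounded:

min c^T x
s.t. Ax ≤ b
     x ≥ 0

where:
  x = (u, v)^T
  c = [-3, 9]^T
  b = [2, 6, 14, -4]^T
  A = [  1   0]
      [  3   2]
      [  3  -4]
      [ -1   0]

Infeasible (no feasible solution exists)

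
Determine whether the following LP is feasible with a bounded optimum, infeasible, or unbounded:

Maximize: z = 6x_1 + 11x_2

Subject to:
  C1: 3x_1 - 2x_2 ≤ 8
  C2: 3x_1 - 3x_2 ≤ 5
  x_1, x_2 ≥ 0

Unbounded (objective can increase without bound)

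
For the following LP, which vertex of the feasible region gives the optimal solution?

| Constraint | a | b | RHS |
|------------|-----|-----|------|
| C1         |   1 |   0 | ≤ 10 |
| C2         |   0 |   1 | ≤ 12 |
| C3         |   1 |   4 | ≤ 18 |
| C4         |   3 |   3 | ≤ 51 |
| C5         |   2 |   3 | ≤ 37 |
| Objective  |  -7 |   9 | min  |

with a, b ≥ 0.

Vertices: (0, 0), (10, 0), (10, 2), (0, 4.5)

Evaluate the objective at each vertex of the feasible region:
  z(0, 0) = 0
  z(10, 0) = -70  ←
  z(10, 2) = -52
  z(0, 4.5) = 40.5
The minimum is at a = 10, b = 0.

(10, 0)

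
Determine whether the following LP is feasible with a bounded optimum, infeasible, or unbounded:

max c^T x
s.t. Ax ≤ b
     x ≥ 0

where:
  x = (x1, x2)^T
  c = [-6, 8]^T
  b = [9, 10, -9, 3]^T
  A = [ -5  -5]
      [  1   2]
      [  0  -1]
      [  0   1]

Infeasible (no feasible solution exists)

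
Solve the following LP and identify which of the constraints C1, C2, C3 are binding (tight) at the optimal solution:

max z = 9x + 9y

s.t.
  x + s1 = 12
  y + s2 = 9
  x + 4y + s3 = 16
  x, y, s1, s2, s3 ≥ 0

At x = 12, y = 1, compute slack b - a·x for each constraint:
  C1: 12 − 12 = 0  (binding)
  C2: 9 − 1 = 8  (slack)
  C3: 16 − 16 = 0  (binding)

Optimal: x = 12, y = 1
Binding: C1, C3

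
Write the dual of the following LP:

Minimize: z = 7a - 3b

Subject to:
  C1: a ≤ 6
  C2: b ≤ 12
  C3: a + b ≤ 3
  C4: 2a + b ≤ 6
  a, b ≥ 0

Primal min cᵀx s.t. Ax ≤ b, x ≥ 0  →  Dual max −bᵀy s.t. Aᵀy ≥ −c, y ≥ 0.

Maximize: z = -6y1 - 12y2 - 3y3 - 6y4

Subject to:
  y1 + y3 + 2y4 ≥ -7
  y2 + y3 + y4 ≥ 3
  y1, y2, y3, y4 ≥ 0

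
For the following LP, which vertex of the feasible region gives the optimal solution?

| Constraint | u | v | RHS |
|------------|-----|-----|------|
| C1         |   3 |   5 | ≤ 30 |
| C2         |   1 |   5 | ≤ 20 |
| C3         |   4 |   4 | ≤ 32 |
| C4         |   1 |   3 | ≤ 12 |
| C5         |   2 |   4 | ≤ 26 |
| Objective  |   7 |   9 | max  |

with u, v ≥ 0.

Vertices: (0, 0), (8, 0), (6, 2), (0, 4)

Evaluate the objective at each vertex of the feasible region:
  z(0, 0) = 0
  z(8, 0) = 56
  z(6, 2) = 60  ←
  z(0, 4) = 36
The maximum is at u = 6, v = 2.

(6, 2)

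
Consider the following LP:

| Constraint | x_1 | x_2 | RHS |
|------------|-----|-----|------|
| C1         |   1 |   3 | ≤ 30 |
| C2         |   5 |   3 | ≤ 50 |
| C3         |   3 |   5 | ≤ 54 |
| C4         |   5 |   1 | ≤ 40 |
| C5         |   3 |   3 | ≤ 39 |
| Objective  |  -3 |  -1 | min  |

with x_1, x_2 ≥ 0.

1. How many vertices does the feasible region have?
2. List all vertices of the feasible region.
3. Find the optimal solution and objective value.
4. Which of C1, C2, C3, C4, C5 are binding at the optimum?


1. 6
2. (0, 0), (8, 0), (7, 5), (5.5, 7.5), (3, 9), (0, 10)
3. x_1 = 7, x_2 = 5, z = -26
4. C2, C4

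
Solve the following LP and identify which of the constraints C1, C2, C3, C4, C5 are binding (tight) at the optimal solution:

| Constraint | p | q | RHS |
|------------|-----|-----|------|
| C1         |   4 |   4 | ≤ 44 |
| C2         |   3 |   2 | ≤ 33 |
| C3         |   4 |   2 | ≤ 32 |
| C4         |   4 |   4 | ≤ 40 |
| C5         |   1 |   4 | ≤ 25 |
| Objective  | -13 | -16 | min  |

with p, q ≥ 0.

At p = 5, q = 5, compute slack b - a·x for each constraint:
  C1: 44 − 40 = 4  (slack)
  C2: 33 − 25 = 8  (slack)
  C3: 32 − 30 = 2  (slack)
  C4: 40 − 40 = 0  (binding)
  C5: 25 − 25 = 0  (binding)

Optimal: p = 5, q = 5
Binding: C4, C5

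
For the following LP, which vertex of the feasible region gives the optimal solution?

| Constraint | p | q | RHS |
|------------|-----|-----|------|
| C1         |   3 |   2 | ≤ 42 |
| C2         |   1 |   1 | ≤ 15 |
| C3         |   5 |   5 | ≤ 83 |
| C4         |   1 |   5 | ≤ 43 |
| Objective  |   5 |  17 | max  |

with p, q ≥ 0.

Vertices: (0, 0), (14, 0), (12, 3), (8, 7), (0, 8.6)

Evaluate the objective at each vertex of the feasible region:
  z(0, 0) = 0
  z(14, 0) = 70
  z(12, 3) = 111
  z(8, 7) = 159  ←
  z(0, 8.6) = 146.2
The maximum is at p = 8, q = 7.

(8, 7)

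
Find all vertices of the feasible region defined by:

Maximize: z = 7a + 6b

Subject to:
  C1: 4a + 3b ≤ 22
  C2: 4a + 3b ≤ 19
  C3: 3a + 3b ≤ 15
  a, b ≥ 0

(0, 0), (4.75, 0), (4, 1), (0, 5)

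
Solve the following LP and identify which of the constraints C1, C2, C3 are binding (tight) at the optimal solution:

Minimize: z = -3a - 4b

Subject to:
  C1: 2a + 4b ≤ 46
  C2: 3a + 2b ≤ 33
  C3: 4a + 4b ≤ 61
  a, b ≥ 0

At a = 5, b = 9, compute slack b - a·x for each constraint:
  C1: 46 − 46 = 0  (binding)
  C2: 33 − 33 = 0  (binding)
  C3: 61 − 56 = 5  (slack)

Optimal: a = 5, b = 9
Binding: C1, C2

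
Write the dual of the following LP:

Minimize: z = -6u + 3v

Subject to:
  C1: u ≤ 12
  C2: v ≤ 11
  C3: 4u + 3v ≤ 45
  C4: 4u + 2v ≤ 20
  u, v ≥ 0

Primal min cᵀx s.t. Ax ≤ b, x ≥ 0  →  Dual max −bᵀy s.t. Aᵀy ≥ −c, y ≥ 0.

Maximize: z = -12y1 - 11y2 - 45y3 - 20y4

Subject to:
  y1 + 4y3 + 4y4 ≥ 6
  y2 + 3y3 + 2y4 ≥ -3
  y1, y2, y3, y4 ≥ 0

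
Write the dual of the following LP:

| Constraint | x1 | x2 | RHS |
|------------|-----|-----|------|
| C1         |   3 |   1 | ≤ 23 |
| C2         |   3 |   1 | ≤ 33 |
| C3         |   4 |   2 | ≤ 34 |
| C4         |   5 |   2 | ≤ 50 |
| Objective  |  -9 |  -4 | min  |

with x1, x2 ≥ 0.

Primal min cᵀx s.t. Ax ≤ b, x ≥ 0  →  Dual max −bᵀy s.t. Aᵀy ≥ −c, y ≥ 0.

Maximize: z = -23y1 - 33y2 - 34y3 - 50y4

Subject to:
  3y1 + 3y2 + 4y3 + 5y4 ≥ 9
  y1 + y2 + 2y3 + 2y4 ≥ 4
  y1, y2, y3, y4 ≥ 0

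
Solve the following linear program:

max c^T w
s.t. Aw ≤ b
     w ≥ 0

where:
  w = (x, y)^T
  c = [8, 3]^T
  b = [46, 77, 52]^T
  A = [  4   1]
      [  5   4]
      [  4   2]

Evaluate the objective at each vertex of the feasible region:
  z(0, 0) = 0
  z(11.5, 0) = 92
  z(10, 6) = 98  ←
  z(9, 8) = 96
  z(0, 19.25) = 57.75
The maximum is at x = 10, y = 6.

x = 10, y = 6, z = 98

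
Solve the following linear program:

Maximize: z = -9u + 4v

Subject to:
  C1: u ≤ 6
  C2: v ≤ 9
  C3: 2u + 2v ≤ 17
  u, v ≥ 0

Evaluate the objective at each vertex of the feasible region:
  z(0, 0) = 0
  z(6, 0) = -54
  z(6, 2.5) = -44
  z(0, 8.5) = 34  ←
The maximum is at u = 0, v = 8.5.

u = 0, v = 8.5, z = 34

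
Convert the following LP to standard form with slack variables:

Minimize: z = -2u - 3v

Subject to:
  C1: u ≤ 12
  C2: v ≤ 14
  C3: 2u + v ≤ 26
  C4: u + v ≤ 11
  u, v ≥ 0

min z = -2u - 3v

s.t.
  u + s1 = 12
  v + s2 = 14
  2u + v + s3 = 26
  u + v + s4 = 11
  u, v, s1, s2, s3, s4 ≥ 0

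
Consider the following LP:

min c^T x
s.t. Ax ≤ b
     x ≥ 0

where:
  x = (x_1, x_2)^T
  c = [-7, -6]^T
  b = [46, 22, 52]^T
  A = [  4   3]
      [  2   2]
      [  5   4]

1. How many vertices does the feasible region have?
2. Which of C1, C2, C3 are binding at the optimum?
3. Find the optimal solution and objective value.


1. 4
2. C2, C3
3. x_1 = 8, x_2 = 3, z = -74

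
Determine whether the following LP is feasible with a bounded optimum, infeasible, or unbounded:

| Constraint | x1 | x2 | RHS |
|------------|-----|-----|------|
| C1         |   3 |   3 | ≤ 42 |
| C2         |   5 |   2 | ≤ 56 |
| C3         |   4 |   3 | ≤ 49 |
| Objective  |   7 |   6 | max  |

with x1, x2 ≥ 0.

Feasible with a bounded optimal solution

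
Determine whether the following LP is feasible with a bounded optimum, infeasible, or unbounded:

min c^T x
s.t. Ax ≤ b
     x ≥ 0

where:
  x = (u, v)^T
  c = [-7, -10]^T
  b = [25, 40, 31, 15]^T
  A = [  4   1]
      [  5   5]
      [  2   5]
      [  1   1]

Feasible with a bounded optimal solution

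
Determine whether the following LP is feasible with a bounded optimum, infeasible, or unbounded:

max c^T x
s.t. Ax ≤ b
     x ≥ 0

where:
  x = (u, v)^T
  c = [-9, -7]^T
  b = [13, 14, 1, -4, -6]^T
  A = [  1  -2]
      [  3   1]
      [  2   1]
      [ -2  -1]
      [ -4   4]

Infeasible (no feasible solution exists)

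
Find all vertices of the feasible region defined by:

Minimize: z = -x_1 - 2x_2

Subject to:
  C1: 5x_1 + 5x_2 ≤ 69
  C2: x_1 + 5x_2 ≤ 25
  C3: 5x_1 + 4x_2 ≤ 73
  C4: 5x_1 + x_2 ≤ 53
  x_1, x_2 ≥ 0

(0, 0), (10.6, 0), (10, 3), (0, 5)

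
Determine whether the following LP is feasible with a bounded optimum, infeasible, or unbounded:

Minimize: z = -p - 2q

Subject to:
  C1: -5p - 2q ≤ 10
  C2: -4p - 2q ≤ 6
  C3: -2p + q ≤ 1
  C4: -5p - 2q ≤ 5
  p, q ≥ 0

Unbounded (objective can decrease without bound)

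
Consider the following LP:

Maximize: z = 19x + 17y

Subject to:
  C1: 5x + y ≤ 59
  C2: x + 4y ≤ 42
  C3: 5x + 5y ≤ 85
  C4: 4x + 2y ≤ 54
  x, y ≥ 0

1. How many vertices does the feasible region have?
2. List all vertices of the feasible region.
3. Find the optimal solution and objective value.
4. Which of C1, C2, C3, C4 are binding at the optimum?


1. 6
2. (0, 0), (11.8, 0), (10.67, 5.667), (10, 7), (8.667, 8.333), (0, 10.5)
3. x = 10, y = 7, z = 309
4. C3, C4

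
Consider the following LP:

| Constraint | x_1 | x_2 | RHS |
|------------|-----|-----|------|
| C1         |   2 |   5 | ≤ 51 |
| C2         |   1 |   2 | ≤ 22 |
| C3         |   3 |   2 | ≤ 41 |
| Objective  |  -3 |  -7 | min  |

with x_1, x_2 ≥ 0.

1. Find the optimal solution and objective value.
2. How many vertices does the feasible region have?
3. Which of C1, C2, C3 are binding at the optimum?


1. x_1 = 8, x_2 = 7, z = -73
2. 5
3. C1, C2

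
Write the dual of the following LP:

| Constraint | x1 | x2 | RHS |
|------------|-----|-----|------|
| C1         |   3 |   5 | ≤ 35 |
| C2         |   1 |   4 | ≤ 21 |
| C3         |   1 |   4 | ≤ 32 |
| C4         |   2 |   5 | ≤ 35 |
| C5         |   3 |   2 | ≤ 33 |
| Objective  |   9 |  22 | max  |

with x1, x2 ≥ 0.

Primal max cᵀx s.t. Ax ≤ b, x ≥ 0  →  Dual min bᵀy s.t. Aᵀy ≥ c, y ≥ 0.

Minimize: z = 35y1 + 21y2 + 32y3 + 35y4 + 33y5

Subject to:
  3y1 + y2 + y3 + 2y4 + 3y5 ≥ 9
  5y1 + 4y2 + 4y3 + 5y4 + 2y5 ≥ 22
  y1, y2, y3, y4, y5 ≥ 0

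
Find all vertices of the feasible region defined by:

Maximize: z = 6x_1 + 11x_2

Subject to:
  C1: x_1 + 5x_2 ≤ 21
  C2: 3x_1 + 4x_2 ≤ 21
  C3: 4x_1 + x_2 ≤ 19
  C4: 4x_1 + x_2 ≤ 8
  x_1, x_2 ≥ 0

(0, 0), (2, 0), (1, 4), (0, 4.2)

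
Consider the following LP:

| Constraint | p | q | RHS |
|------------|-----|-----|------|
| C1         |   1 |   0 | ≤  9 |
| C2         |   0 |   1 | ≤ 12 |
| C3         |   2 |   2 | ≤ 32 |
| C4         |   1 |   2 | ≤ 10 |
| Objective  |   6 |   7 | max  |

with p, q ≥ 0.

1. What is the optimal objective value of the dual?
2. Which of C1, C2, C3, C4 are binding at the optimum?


1. 57.5
2. C1, C4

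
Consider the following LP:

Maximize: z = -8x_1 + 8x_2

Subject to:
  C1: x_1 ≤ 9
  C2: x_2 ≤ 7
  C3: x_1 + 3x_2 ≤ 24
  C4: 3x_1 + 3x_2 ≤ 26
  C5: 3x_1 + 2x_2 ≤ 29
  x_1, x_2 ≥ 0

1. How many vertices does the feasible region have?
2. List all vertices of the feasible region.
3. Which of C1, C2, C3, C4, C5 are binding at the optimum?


1. 4
2. (0, 0), (8.667, 0), (1.667, 7), (0, 7)
3. C2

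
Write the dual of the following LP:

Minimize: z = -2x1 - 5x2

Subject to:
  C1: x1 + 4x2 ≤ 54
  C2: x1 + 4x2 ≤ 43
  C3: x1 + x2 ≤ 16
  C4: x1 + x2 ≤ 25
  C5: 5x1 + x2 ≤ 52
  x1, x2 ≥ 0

Primal min cᵀx s.t. Ax ≤ b, x ≥ 0  →  Dual max −bᵀy s.t. Aᵀy ≥ −c, y ≥ 0.

Maximize: z = -54y1 - 43y2 - 16y3 - 25y4 - 52y5

Subject to:
  y1 + y2 + y3 + y4 + 5y5 ≥ 2
  4y1 + 4y2 + y3 + y4 + y5 ≥ 5
  y1, y2, y3, y4, y5 ≥ 0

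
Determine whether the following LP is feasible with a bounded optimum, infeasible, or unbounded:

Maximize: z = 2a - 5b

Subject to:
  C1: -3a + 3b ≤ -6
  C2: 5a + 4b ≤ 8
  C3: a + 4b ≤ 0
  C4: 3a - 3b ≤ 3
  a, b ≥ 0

Infeasible (no feasible solution exists)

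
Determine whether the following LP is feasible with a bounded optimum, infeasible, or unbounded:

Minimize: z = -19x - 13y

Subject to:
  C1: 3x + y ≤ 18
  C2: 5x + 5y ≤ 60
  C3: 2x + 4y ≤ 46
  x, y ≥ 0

Feasible with a bounded optimal solution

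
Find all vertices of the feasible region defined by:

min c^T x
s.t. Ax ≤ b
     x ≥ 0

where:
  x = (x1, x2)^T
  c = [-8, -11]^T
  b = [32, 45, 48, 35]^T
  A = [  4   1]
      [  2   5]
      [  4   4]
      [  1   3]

(0, 0), (8, 0), (6.667, 5.333), (5, 7), (0, 9)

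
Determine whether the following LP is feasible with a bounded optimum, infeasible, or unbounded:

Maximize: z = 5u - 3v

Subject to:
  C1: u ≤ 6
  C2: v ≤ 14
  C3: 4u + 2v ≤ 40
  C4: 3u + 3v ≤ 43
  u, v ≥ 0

Feasible with a bounded optimal solution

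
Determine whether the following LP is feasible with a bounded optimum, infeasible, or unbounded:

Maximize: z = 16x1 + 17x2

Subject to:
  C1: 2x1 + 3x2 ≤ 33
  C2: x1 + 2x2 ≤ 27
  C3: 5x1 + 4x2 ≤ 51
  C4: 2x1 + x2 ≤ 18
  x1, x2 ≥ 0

Feasible with a bounded optimal solution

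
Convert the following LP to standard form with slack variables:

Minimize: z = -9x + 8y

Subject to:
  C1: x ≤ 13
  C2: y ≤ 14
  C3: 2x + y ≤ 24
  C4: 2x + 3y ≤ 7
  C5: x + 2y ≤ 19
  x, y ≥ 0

min z = -9x + 8y

s.t.
  x + s1 = 13
  y + s2 = 14
  2x + y + s3 = 24
  2x + 3y + s4 = 7
  x + 2y + s5 = 19
  x, y, s1, s2, s3, s4, s5 ≥ 0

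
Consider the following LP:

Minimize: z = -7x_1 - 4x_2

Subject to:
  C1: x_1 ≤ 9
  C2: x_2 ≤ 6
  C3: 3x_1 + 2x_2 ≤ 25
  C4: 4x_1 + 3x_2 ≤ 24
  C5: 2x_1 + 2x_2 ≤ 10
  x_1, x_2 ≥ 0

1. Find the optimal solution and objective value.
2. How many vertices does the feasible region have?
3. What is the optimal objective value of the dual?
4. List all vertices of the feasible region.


1. x_1 = 5, x_2 = 0, z = -35
2. 3
3. -35
4. (0, 0), (5, 0), (0, 5)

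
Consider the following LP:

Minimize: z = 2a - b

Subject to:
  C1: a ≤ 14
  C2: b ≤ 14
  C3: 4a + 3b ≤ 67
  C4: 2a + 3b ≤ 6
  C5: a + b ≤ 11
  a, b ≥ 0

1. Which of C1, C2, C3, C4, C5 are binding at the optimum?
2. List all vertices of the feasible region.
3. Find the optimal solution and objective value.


1. C4
2. (0, 0), (3, 0), (0, 2)
3. a = 0, b = 2, z = -2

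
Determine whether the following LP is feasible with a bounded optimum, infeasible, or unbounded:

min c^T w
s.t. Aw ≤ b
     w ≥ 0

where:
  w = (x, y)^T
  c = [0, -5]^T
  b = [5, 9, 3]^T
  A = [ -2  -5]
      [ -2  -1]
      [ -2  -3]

Unbounded (objective can decrease without bound)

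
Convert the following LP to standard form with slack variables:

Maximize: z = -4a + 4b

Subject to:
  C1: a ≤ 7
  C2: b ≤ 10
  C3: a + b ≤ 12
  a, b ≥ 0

max z = -4a + 4b

s.t.
  a + s1 = 7
  b + s2 = 10
  a + b + s3 = 12
  a, b, s1, s2, s3 ≥ 0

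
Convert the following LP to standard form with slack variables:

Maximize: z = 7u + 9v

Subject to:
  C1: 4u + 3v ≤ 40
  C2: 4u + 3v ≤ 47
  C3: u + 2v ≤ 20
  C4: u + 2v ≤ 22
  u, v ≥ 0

max z = 7u + 9v

s.t.
  4u + 3v + s1 = 40
  4u + 3v + s2 = 47
  u + 2v + s3 = 20
  u + 2v + s4 = 22
  u, v, s1, s2, s3, s4 ≥ 0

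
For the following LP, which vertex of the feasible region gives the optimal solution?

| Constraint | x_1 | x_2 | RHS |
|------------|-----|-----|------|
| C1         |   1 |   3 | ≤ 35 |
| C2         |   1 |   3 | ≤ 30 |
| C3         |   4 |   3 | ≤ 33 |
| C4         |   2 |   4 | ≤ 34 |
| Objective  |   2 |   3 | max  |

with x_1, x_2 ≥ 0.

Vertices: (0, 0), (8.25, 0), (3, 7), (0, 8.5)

Evaluate the objective at each vertex of the feasible region:
  z(0, 0) = 0
  z(8.25, 0) = 16.5
  z(3, 7) = 27  ←
  z(0, 8.5) = 25.5
The maximum is at x_1 = 3, x_2 = 7.

(3, 7)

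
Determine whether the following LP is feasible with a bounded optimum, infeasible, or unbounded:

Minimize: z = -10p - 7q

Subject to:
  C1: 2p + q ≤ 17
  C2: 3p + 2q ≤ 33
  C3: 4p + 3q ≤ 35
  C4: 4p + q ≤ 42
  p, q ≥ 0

Feasible with a bounded optimal solution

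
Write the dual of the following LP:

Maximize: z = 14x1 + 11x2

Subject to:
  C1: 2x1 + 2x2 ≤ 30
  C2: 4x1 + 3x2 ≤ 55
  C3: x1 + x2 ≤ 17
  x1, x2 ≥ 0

Primal max cᵀx s.t. Ax ≤ b, x ≥ 0  →  Dual min bᵀy s.t. Aᵀy ≥ c, y ≥ 0.

Minimize: z = 30y1 + 55y2 + 17y3

Subject to:
  2y1 + 4y2 + y3 ≥ 14
  2y1 + 3y2 + y3 ≥ 11
  y1, y2, y3 ≥ 0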